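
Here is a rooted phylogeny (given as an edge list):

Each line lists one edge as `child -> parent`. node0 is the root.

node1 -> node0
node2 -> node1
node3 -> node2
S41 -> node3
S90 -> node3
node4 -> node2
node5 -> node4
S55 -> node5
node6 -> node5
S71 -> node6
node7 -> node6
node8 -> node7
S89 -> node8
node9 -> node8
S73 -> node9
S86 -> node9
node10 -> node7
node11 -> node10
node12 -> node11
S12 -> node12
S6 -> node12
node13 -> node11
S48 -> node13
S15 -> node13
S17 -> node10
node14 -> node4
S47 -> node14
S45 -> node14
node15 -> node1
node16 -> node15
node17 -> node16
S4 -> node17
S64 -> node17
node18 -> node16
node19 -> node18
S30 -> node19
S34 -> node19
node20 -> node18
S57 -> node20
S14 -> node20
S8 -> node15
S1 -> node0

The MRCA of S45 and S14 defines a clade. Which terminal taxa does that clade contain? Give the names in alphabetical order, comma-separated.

Tracing S45: it sits inside (S47,S45).
Tracing S14: it sits inside (S57,S14).
The smallest clade enclosing both is (((S41,S90),((S55,(S71,((S89,(S73,S86)),(((S12,S6),(S48,S15)),S17)))),(S47,S45))),(((S4,S64),((S30,S34),(S57,S14))),S8)); the answer is its 21 terminal taxa in alphabetical order.

S12, S14, S15, S17, S30, S34, S4, S41, S45, S47, S48, S55, S57, S6, S64, S71, S73, S8, S86, S89, S90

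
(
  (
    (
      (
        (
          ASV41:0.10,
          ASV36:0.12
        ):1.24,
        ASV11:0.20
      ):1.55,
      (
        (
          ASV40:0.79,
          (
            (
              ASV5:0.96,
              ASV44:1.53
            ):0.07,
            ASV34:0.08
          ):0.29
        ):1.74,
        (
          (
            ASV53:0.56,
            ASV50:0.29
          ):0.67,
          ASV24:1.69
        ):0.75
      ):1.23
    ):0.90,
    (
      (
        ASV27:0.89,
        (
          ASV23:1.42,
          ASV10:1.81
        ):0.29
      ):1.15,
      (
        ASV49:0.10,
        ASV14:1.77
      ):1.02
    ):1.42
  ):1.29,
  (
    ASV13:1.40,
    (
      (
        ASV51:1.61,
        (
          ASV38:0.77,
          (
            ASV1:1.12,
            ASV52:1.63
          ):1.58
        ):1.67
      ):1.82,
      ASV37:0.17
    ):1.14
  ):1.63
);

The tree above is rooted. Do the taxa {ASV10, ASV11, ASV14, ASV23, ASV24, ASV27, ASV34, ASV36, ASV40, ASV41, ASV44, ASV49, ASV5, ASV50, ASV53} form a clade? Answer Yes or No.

Yes

The most recent common ancestor of these taxa subtends ((((ASV41,ASV36),ASV11),((ASV40,((ASV5,ASV44),ASV34)),((ASV53,ASV50),ASV24))),((ASV27,(ASV23,ASV10)),(ASV49,ASV14))).
That clade has exactly 15 tips — every listed taxon and nothing else — so the group is monophyletic.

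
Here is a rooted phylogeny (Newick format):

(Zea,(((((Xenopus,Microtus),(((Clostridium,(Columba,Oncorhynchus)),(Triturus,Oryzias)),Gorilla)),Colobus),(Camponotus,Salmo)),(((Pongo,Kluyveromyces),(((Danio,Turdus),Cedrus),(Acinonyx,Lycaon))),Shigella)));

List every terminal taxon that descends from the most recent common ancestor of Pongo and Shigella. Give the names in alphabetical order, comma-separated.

Acinonyx, Cedrus, Danio, Kluyveromyces, Lycaon, Pongo, Shigella, Turdus

Tracing Pongo: it sits inside (Pongo,Kluyveromyces).
Tracing Shigella: it sits inside (((Pongo,Kluyveromyces),(((Danio,Turdus),Cedrus),(Acinonyx,Lycaon))),Shigella).
The smallest clade enclosing both is (((Pongo,Kluyveromyces),(((Danio,Turdus),Cedrus),(Acinonyx,Lycaon))),Shigella); the answer is its 8 terminal taxa in alphabetical order.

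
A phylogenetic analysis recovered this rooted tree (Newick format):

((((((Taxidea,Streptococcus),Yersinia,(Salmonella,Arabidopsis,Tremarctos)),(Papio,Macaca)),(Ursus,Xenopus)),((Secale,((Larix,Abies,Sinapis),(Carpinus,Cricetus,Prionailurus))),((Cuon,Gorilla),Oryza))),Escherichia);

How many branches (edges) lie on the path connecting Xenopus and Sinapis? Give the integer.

The MRCA of Xenopus and Sinapis is the node subtending (((((Taxidea,Streptococcus),Yersinia,(Salmonella,Arabidopsis,Tremarctos)),(Papio,Macaca)),(Ursus,Xenopus)),((Secale,((Larix,Abies,Sinapis),(Carpinus,Cricetus,Prionailurus))),((Cuon,Gorilla),Oryza))).
From Xenopus up to that node: 3 branches. From Sinapis up to the same node: 5 branches. Total: 3 + 5 = 8.

8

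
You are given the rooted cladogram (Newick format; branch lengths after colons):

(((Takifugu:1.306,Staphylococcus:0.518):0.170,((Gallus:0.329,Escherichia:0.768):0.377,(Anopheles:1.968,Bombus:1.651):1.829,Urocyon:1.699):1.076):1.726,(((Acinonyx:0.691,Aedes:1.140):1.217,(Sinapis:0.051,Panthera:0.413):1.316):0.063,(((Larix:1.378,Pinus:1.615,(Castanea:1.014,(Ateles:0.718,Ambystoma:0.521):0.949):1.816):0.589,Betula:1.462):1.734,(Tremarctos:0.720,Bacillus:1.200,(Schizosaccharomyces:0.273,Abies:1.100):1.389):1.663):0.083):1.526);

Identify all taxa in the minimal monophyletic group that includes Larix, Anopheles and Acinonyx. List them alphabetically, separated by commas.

Tracing Larix: it sits inside (Larix,Pinus,(Castanea,(Ateles,Ambystoma))).
Tracing Anopheles: it sits inside (Anopheles,Bombus).
Tracing Acinonyx: it sits inside (Acinonyx,Aedes).
The smallest clade enclosing all 3 is the whole tree (their MRCA is the root), so the answer is all 21 tips in alphabetical order.

Abies, Acinonyx, Aedes, Ambystoma, Anopheles, Ateles, Bacillus, Betula, Bombus, Castanea, Escherichia, Gallus, Larix, Panthera, Pinus, Schizosaccharomyces, Sinapis, Staphylococcus, Takifugu, Tremarctos, Urocyon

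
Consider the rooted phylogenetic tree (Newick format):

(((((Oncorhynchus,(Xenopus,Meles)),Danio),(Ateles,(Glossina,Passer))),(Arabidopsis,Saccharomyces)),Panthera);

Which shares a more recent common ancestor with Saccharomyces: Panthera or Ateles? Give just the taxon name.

Ateles

The MRCA of Saccharomyces and Ateles subtends ((((Oncorhynchus,(Xenopus,Meles)),Danio),(Ateles,(Glossina,Passer))),(Arabidopsis,Saccharomyces)) (9 taxa).
The MRCA of Saccharomyces and Panthera is the root, subtending the entire tree (10 taxa).
The first is nested inside the second, so Saccharomyces shares a more recent common ancestor with Ateles.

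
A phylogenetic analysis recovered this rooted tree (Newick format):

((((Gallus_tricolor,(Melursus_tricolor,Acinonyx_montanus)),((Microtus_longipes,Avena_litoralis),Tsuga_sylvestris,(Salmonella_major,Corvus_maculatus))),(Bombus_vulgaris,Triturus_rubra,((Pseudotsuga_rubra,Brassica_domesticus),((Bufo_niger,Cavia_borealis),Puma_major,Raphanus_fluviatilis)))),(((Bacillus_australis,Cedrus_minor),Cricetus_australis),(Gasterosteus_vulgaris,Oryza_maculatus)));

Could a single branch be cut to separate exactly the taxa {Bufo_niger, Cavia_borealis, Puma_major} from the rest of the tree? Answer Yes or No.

The MRCA of the listed taxa subtends ((Bufo_niger,Cavia_borealis),Puma_major,Raphanus_fluviatilis).
That clade also contains Raphanus_fluviatilis, which is not in the proposed group, so the group is not monophyletic.

No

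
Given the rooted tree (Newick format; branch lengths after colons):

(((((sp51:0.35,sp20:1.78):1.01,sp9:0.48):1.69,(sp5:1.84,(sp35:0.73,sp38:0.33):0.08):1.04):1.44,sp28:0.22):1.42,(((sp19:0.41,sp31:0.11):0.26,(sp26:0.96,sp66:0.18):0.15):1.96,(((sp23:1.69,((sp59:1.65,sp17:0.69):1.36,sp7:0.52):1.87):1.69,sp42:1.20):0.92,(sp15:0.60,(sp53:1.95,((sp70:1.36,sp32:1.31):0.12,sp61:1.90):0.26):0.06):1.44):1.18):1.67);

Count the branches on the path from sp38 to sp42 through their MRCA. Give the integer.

The MRCA of sp38 and sp42 is the root of the tree.
From sp38 up to that node: 5 branches. From sp42 up to the same node: 4 branches. Total: 5 + 4 = 9.

9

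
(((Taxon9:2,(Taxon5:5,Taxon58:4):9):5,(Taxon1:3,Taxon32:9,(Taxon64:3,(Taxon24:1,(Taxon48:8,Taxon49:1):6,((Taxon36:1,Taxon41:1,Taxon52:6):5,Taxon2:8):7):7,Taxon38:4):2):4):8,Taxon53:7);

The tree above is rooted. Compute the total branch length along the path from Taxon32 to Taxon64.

The path runs Taxon32 → … → MRCA → … → Taxon64; the MRCA is the node subtending (Taxon1,Taxon32,(Taxon64,(Taxon24,(Taxon48,Taxon49),((Taxon36,Taxon41,Taxon52),Taxon2)),Taxon38)).
Branch lengths along that path: 9 + 2 + 3 = 14.

14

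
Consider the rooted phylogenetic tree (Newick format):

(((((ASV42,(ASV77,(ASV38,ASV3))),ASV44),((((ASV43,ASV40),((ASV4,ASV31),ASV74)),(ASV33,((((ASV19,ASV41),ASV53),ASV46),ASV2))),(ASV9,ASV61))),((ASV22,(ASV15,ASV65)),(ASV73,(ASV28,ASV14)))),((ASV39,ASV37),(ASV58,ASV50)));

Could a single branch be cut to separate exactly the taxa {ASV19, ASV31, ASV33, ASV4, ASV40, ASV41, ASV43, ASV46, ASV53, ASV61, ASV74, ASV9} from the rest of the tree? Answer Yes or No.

The MRCA of the listed taxa subtends ((((ASV43,ASV40),((ASV4,ASV31),ASV74)),(ASV33,((((ASV19,ASV41),ASV53),ASV46),ASV2))),(ASV9,ASV61)).
That clade also contains ASV2, which is not in the proposed group, so the group is not monophyletic.

No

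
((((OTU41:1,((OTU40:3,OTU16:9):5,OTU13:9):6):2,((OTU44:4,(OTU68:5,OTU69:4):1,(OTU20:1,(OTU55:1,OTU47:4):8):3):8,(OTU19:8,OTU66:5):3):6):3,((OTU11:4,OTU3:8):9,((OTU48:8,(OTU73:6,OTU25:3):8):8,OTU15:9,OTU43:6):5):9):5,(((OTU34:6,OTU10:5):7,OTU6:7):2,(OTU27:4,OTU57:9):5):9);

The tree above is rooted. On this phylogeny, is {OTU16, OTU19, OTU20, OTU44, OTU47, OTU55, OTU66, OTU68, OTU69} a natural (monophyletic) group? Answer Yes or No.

The MRCA of the listed taxa subtends ((OTU41,((OTU40,OTU16),OTU13)),((OTU44,(OTU68,OTU69),(OTU20,(OTU55,OTU47))),(OTU19,OTU66))).
That clade also contains OTU13, OTU40, OTU41, which are not in the proposed group, so the group is not monophyletic.

No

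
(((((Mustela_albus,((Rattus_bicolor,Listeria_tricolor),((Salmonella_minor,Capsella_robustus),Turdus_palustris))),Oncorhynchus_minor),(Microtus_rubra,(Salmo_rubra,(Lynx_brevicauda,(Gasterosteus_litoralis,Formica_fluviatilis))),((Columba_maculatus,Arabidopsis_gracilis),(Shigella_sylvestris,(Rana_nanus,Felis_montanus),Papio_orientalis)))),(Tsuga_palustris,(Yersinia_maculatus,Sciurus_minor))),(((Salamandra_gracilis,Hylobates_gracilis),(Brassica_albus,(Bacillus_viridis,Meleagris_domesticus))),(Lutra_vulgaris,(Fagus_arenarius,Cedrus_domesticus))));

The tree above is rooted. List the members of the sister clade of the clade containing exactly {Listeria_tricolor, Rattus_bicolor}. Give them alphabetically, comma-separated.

Capsella_robustus, Salmonella_minor, Turdus_palustris

The clade containing exactly {Listeria_tricolor, Rattus_bicolor} attaches to the tree at the node subtending ((Rattus_bicolor,Listeria_tricolor),((Salmonella_minor,Capsella_robustus),Turdus_palustris)).
The other lineage descending from that same node — the sister group — is ((Salmonella_minor,Capsella_robustus),Turdus_palustris); its 3 tips in alphabetical order are the answer.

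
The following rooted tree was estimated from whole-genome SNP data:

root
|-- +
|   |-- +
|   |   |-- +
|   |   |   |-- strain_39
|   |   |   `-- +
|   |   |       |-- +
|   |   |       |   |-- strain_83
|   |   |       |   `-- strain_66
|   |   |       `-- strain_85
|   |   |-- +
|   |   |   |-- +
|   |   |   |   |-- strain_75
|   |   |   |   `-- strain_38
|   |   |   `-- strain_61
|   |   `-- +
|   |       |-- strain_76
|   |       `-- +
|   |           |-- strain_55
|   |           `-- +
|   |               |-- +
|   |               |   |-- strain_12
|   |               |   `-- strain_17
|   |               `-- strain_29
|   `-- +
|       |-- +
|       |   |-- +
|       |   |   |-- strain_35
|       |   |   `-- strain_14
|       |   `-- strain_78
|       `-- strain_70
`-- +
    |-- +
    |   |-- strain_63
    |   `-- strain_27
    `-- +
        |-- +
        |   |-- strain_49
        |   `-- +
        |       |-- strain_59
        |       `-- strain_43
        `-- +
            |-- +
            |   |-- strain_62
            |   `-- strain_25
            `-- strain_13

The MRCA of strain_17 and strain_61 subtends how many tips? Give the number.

The MRCA of strain_17 and strain_61 is the node subtending ((strain_39,((strain_83,strain_66),strain_85)),((strain_75,strain_38),strain_61),(strain_76,(strain_55,((strain_12,strain_17),strain_29)))).
That clade contains 12 terminal taxa: strain_12, strain_17, strain_29, strain_38, strain_39, strain_55, strain_61, strain_66, strain_75, strain_76, strain_83, strain_85.

12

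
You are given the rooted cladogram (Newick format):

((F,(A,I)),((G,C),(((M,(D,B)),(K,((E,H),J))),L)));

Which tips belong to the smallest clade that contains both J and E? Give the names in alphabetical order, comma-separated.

Tracing J: it sits inside ((E,H),J).
Tracing E: it sits inside (E,H).
The smallest clade enclosing both is ((E,H),J); the answer is its 3 terminal taxa in alphabetical order.

E, H, J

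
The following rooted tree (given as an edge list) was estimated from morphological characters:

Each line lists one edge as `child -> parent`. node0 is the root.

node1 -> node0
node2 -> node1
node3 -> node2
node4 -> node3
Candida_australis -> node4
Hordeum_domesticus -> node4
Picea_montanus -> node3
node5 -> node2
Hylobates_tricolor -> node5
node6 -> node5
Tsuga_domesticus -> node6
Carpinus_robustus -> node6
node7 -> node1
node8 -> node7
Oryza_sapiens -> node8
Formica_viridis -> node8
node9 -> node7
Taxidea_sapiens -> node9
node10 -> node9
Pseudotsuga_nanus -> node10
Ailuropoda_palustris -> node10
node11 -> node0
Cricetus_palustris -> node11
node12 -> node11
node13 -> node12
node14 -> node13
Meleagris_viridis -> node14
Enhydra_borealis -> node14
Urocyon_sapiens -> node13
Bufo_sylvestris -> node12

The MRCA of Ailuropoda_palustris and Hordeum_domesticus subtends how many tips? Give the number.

11

The MRCA of Ailuropoda_palustris and Hordeum_domesticus is the node subtending ((((Candida_australis,Hordeum_domesticus),Picea_montanus),(Hylobates_tricolor,(Tsuga_domesticus,Carpinus_robustus))),((Oryza_sapiens,Formica_viridis),(Taxidea_sapiens,(Pseudotsuga_nanus,Ailuropoda_palustris)))).
That clade contains 11 terminal taxa: Ailuropoda_palustris, Candida_australis, Carpinus_robustus, Formica_viridis, Hordeum_domesticus, Hylobates_tricolor, Oryza_sapiens, Picea_montanus, Pseudotsuga_nanus, Taxidea_sapiens, Tsuga_domesticus.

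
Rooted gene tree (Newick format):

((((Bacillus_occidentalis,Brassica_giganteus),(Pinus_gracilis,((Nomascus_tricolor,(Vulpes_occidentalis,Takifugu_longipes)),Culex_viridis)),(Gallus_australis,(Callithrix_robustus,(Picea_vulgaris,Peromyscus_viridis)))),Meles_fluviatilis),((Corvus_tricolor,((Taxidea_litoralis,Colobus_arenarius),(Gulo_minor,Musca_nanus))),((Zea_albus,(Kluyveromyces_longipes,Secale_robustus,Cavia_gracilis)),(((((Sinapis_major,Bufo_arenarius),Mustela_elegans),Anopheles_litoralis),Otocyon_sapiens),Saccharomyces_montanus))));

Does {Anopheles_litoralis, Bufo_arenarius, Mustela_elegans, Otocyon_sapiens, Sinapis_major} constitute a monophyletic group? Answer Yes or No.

The most recent common ancestor of these taxa subtends ((((Sinapis_major,Bufo_arenarius),Mustela_elegans),Anopheles_litoralis),Otocyon_sapiens).
That clade has exactly 5 tips — every listed taxon and nothing else — so the group is monophyletic.

Yes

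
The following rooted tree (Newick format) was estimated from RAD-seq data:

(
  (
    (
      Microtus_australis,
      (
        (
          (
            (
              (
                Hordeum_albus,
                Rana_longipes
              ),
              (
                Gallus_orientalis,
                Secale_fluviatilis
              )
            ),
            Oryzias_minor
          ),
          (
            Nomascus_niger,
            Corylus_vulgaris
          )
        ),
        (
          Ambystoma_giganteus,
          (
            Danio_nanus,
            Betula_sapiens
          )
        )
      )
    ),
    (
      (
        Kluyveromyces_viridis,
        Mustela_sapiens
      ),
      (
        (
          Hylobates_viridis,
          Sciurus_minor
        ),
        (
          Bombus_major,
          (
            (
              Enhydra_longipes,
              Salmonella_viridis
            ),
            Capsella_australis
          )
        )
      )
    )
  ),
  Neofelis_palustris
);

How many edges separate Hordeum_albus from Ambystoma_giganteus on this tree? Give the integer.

7

The MRCA of Hordeum_albus and Ambystoma_giganteus is the node subtending (((((Hordeum_albus,Rana_longipes),(Gallus_orientalis,Secale_fluviatilis)),Oryzias_minor),(Nomascus_niger,Corylus_vulgaris)),(Ambystoma_giganteus,(Danio_nanus,Betula_sapiens))).
From Hordeum_albus up to that node: 5 branches. From Ambystoma_giganteus up to the same node: 2 branches. Total: 5 + 2 = 7.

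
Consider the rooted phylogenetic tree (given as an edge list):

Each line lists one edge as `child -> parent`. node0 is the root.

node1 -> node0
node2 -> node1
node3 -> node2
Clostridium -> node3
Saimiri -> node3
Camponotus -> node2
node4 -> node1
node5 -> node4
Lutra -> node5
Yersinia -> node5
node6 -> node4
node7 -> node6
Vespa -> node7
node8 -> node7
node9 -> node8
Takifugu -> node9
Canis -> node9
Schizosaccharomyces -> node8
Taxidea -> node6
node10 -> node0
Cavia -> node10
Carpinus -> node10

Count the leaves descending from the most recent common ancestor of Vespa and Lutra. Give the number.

7

The MRCA of Vespa and Lutra is the node subtending ((Lutra,Yersinia),((Vespa,((Takifugu,Canis),Schizosaccharomyces)),Taxidea)).
That clade contains 7 terminal taxa: Canis, Lutra, Schizosaccharomyces, Takifugu, Taxidea, Vespa, Yersinia.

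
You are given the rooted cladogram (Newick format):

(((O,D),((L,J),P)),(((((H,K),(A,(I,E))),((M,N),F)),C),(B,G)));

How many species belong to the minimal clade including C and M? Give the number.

9

The MRCA of C and M is the node subtending ((((H,K),(A,(I,E))),((M,N),F)),C).
That clade contains 9 terminal taxa: A, C, E, F, H, I, K, M, N.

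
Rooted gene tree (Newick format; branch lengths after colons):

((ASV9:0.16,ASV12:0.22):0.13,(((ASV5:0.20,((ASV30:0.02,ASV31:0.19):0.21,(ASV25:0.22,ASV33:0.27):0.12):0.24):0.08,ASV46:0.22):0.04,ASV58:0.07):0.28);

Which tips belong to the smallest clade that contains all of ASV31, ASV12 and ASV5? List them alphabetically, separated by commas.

ASV12, ASV25, ASV30, ASV31, ASV33, ASV46, ASV5, ASV58, ASV9

Tracing ASV31: it sits inside (ASV30,ASV31).
Tracing ASV12: it sits inside (ASV9,ASV12).
Tracing ASV5: it sits inside (ASV5,((ASV30,ASV31),(ASV25,ASV33))).
The smallest clade enclosing all 3 is the whole tree (their MRCA is the root), so the answer is all 9 tips in alphabetical order.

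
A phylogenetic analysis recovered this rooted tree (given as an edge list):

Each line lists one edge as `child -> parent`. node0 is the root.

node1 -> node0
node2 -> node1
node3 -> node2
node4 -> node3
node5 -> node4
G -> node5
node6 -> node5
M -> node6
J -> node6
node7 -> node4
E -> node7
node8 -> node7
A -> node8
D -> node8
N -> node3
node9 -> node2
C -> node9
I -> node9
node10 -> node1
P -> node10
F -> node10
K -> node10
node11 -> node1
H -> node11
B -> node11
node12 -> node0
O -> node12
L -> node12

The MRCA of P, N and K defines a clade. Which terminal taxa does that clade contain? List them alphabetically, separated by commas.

A, B, C, D, E, F, G, H, I, J, K, M, N, P

Tracing P: it sits inside (P,F,K).
Tracing N: it sits inside (((G,(M,J)),(E,(A,D))),N).
Tracing K: it sits inside (P,F,K).
The smallest clade enclosing all 3 is (((((G,(M,J)),(E,(A,D))),N),(C,I)),(P,F,K),(H,B)); the answer is its 14 terminal taxa in alphabetical order.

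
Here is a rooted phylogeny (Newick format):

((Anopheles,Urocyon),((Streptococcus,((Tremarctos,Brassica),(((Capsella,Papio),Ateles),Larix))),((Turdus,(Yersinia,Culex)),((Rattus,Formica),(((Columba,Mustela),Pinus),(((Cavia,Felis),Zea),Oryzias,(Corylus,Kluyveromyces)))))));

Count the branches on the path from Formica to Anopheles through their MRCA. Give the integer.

The MRCA of Formica and Anopheles is the root of the tree.
From Formica up to that node: 5 branches. From Anopheles up to the same node: 2 branches. Total: 5 + 2 = 7.

7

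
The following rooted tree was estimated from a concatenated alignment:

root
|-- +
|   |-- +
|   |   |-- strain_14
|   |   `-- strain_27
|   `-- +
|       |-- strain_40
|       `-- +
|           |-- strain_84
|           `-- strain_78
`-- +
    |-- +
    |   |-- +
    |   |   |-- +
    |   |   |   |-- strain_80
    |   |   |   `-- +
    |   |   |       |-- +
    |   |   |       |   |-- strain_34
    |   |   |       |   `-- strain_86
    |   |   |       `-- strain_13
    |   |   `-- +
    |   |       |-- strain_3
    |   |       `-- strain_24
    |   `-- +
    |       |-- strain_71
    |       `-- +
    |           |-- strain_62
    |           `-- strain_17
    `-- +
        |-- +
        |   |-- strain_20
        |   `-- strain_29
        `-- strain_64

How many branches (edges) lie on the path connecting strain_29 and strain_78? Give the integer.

8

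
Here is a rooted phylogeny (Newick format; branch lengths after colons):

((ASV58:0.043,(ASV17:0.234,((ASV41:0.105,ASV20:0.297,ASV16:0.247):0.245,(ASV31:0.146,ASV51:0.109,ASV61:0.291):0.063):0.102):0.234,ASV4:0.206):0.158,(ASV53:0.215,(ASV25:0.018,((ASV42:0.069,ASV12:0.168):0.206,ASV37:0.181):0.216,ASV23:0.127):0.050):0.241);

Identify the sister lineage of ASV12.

ASV42

ASV12 attaches to the tree at the node subtending (ASV42,ASV12).
The other lineage descending from that same node — the sister group — is the single tip ASV42.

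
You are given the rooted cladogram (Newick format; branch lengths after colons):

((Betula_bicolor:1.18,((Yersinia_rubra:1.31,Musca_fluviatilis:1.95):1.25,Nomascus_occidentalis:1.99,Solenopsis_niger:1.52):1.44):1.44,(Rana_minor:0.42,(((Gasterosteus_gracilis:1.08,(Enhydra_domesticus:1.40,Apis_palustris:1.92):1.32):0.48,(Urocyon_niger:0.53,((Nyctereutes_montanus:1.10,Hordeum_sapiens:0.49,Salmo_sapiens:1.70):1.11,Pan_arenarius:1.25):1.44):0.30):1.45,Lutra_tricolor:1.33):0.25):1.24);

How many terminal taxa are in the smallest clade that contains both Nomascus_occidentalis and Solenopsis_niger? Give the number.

The MRCA of Nomascus_occidentalis and Solenopsis_niger is the node subtending ((Yersinia_rubra,Musca_fluviatilis),Nomascus_occidentalis,Solenopsis_niger).
That clade contains 4 terminal taxa: Musca_fluviatilis, Nomascus_occidentalis, Solenopsis_niger, Yersinia_rubra.

4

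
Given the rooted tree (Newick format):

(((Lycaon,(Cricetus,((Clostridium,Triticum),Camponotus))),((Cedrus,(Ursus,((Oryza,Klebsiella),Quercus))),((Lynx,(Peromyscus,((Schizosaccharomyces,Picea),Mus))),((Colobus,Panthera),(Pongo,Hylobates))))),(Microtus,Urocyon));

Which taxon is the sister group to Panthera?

Colobus

Panthera attaches to the tree at the node subtending (Colobus,Panthera).
The other lineage descending from that same node — the sister group — is the single tip Colobus.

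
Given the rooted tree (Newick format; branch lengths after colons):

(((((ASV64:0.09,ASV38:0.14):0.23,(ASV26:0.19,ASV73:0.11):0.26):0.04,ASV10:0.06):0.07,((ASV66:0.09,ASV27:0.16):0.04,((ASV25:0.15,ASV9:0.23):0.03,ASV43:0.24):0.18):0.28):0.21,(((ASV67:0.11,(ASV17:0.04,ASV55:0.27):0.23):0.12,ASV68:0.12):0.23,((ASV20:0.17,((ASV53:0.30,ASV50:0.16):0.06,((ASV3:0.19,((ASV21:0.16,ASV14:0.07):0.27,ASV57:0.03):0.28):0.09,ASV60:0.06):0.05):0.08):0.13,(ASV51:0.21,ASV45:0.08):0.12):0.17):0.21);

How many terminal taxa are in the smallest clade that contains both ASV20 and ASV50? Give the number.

The MRCA of ASV20 and ASV50 is the node subtending (ASV20,((ASV53,ASV50),((ASV3,((ASV21,ASV14),ASV57)),ASV60))).
That clade contains 8 terminal taxa: ASV14, ASV20, ASV21, ASV3, ASV50, ASV53, ASV57, ASV60.

8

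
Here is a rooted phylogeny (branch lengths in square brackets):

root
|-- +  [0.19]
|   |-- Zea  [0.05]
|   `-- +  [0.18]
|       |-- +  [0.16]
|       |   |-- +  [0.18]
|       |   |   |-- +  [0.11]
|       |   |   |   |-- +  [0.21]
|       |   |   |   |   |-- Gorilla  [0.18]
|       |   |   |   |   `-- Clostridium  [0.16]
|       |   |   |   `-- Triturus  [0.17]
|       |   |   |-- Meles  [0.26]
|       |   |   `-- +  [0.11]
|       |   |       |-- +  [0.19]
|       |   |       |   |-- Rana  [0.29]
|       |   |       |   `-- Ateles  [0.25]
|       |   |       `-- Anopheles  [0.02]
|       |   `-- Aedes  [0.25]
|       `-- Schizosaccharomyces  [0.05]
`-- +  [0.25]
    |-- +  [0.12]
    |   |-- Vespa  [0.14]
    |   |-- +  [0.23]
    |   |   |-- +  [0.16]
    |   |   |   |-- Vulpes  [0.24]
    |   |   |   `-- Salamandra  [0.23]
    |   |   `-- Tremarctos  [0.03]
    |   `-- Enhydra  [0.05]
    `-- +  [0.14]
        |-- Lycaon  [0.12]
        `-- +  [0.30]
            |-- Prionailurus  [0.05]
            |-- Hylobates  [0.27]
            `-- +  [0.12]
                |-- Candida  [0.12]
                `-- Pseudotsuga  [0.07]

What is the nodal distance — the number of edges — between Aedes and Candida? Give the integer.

The MRCA of Aedes and Candida is the root of the tree.
From Aedes up to that node: 4 branches. From Candida up to the same node: 5 branches. Total: 4 + 5 = 9.

9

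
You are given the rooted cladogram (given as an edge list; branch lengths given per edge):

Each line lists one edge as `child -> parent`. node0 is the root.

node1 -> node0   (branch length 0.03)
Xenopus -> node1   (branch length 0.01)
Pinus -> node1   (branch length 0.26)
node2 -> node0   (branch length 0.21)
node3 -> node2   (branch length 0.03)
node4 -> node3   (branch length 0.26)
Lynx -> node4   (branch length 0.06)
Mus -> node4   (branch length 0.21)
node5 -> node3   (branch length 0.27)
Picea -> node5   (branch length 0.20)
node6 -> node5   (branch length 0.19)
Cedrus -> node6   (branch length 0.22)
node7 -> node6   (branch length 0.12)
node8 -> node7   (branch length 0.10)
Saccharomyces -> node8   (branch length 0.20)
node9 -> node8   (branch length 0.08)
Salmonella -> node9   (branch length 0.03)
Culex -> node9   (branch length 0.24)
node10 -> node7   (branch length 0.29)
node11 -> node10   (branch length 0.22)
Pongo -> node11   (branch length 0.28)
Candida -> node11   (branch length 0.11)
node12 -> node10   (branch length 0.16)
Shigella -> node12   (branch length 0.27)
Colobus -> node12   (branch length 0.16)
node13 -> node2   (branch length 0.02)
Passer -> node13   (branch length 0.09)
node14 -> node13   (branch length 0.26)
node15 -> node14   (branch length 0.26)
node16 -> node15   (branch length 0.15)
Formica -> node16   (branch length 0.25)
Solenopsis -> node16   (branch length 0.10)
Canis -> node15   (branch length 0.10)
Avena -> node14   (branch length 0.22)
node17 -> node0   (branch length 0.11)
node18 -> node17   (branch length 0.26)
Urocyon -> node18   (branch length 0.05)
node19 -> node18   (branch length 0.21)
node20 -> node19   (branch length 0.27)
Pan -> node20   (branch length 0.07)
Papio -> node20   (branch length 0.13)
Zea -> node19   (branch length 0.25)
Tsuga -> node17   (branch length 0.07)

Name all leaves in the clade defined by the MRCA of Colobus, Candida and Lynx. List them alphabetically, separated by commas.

Candida, Cedrus, Colobus, Culex, Lynx, Mus, Picea, Pongo, Saccharomyces, Salmonella, Shigella

Tracing Colobus: it sits inside (Shigella,Colobus).
Tracing Candida: it sits inside (Pongo,Candida).
Tracing Lynx: it sits inside (Lynx,Mus).
The smallest clade enclosing all 3 is ((Lynx,Mus),(Picea,(Cedrus,((Saccharomyces,(Salmonella,Culex)),((Pongo,Candida),(Shigella,Colobus)))))); the answer is its 11 terminal taxa in alphabetical order.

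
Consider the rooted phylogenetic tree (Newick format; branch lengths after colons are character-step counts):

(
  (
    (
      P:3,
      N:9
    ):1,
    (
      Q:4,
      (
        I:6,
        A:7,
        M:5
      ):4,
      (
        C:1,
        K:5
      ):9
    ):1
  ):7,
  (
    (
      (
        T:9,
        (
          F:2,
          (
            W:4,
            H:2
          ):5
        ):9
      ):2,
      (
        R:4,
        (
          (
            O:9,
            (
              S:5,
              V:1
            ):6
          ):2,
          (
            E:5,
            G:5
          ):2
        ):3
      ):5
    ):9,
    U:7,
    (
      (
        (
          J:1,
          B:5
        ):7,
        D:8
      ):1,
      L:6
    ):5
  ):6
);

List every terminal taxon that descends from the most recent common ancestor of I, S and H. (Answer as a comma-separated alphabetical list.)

A, B, C, D, E, F, G, H, I, J, K, L, M, N, O, P, Q, R, S, T, U, V, W

Tracing I: it sits inside (I,A,M).
Tracing S: it sits inside (S,V).
Tracing H: it sits inside (W,H).
The smallest clade enclosing all 3 is the whole tree (their MRCA is the root), so the answer is all 23 tips in alphabetical order.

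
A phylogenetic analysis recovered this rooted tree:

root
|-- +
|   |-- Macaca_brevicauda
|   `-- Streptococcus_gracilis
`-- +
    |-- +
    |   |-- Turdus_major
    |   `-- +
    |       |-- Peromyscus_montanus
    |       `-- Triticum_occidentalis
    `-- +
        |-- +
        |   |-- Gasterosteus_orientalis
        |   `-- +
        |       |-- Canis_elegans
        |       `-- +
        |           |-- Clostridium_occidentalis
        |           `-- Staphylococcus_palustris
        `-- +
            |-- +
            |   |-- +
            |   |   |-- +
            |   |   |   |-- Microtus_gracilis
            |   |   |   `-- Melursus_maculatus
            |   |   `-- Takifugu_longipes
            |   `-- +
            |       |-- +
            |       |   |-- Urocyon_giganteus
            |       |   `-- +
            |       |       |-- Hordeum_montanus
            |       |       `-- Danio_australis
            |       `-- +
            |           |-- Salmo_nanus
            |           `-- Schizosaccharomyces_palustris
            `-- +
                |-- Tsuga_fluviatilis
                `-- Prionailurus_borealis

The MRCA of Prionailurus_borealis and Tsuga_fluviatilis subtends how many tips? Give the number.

The MRCA of Prionailurus_borealis and Tsuga_fluviatilis is the node subtending (Tsuga_fluviatilis,Prionailurus_borealis).
That clade contains 2 terminal taxa: Prionailurus_borealis, Tsuga_fluviatilis.

2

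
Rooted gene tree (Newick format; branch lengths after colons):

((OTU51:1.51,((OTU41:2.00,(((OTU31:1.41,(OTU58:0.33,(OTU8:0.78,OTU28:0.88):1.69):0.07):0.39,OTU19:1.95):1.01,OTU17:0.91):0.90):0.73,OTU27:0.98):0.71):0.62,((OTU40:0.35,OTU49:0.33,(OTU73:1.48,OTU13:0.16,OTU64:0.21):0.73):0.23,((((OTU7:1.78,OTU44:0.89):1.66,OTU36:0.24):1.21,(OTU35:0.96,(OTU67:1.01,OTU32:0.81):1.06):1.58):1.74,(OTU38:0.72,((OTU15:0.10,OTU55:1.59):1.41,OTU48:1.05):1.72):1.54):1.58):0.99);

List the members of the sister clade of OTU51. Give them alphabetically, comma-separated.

OTU51 attaches to the tree at the node subtending (OTU51,((OTU41,(((OTU31,(OTU58,(OTU8,OTU28))),OTU19),OTU17)),OTU27)).
The other lineage descending from that same node — the sister group — is ((OTU41,(((OTU31,(OTU58,(OTU8,OTU28))),OTU19),OTU17)),OTU27); its 8 tips in alphabetical order are the answer.

OTU17, OTU19, OTU27, OTU28, OTU31, OTU41, OTU58, OTU8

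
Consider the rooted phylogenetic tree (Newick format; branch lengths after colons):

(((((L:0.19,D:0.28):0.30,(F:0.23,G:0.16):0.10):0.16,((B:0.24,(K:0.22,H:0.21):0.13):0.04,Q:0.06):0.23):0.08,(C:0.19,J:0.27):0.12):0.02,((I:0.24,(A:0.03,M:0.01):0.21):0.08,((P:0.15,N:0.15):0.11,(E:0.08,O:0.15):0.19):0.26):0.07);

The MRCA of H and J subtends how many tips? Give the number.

10

The MRCA of H and J is the node subtending ((((L,D),(F,G)),((B,(K,H)),Q)),(C,J)).
That clade contains 10 terminal taxa: B, C, D, F, G, H, J, K, L, Q.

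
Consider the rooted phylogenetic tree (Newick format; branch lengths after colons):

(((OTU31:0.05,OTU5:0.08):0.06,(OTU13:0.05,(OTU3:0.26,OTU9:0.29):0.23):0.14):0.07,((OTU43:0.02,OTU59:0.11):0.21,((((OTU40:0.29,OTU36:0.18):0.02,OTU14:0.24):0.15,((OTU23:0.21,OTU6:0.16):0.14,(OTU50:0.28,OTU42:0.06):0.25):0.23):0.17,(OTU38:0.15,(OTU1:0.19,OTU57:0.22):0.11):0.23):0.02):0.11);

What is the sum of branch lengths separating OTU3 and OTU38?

1.21

The path runs OTU3 → … → MRCA → … → OTU38; the MRCA is the root of the tree.
Branch lengths along that path: 0.26 + 0.23 + 0.14 + 0.07 + 0.11 + 0.02 + 0.23 + 0.15 = 1.21.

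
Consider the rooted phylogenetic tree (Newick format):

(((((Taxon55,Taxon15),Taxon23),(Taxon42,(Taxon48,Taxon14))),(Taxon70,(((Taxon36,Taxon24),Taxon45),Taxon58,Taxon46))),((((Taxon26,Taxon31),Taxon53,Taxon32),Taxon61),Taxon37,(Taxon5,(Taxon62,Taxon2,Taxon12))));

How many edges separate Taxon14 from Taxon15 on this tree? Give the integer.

The MRCA of Taxon14 and Taxon15 is the node subtending (((Taxon55,Taxon15),Taxon23),(Taxon42,(Taxon48,Taxon14))).
From Taxon14 up to that node: 3 branches. From Taxon15 up to the same node: 3 branches. Total: 3 + 3 = 6.

6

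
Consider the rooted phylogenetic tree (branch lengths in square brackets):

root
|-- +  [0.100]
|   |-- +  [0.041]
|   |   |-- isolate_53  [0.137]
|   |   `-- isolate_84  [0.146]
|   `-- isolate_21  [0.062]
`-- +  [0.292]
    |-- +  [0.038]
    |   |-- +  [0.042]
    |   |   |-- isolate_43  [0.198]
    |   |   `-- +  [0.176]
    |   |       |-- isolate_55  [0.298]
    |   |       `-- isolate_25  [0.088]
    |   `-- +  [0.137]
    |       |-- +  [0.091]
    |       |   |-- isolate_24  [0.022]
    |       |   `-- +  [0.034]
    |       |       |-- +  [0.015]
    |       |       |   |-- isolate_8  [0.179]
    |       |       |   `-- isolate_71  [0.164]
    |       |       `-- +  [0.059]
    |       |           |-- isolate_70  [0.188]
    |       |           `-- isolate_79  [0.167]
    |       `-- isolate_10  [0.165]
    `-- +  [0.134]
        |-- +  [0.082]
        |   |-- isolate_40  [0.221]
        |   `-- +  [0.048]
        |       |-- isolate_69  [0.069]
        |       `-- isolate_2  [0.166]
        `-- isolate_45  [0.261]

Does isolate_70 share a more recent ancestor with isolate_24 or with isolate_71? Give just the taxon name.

The MRCA of isolate_70 and isolate_71 subtends ((isolate_8,isolate_71),(isolate_70,isolate_79)) (4 taxa).
The MRCA of isolate_70 and isolate_24 subtends (isolate_24,((isolate_8,isolate_71),(isolate_70,isolate_79))) (5 taxa).
The first is nested inside the second, so isolate_70 shares a more recent common ancestor with isolate_71.

isolate_71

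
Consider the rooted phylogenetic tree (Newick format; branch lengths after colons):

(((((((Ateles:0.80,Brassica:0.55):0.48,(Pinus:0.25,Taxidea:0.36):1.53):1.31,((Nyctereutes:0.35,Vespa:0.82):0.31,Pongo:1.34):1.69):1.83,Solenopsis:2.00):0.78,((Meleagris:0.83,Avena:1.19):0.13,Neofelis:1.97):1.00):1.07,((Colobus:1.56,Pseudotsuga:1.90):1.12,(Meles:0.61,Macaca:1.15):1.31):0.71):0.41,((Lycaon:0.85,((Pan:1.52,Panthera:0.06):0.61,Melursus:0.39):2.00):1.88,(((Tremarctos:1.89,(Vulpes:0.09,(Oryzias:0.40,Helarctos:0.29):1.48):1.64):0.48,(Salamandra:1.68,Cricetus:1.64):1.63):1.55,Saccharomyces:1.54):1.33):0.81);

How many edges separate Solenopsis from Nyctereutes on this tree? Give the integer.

The MRCA of Solenopsis and Nyctereutes is the node subtending ((((Ateles,Brassica),(Pinus,Taxidea)),((Nyctereutes,Vespa),Pongo)),Solenopsis).
From Solenopsis up to that node: 1 branch. From Nyctereutes up to the same node: 4 branches. Total: 1 + 4 = 5.

5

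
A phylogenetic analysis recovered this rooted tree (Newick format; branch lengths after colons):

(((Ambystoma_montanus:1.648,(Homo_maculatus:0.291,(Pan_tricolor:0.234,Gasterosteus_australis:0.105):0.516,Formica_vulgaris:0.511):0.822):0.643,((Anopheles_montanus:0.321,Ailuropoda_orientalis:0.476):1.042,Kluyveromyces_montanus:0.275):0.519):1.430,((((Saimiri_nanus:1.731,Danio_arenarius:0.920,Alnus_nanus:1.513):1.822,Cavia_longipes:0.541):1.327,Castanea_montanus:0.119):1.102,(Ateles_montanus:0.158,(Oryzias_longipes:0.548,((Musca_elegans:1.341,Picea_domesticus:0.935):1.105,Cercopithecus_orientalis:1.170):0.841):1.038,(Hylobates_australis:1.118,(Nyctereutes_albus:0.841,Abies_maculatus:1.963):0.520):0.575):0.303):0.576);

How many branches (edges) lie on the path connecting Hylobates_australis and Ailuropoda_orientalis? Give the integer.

8

The MRCA of Hylobates_australis and Ailuropoda_orientalis is the root of the tree.
From Hylobates_australis up to that node: 4 branches. From Ailuropoda_orientalis up to the same node: 4 branches. Total: 4 + 4 = 8.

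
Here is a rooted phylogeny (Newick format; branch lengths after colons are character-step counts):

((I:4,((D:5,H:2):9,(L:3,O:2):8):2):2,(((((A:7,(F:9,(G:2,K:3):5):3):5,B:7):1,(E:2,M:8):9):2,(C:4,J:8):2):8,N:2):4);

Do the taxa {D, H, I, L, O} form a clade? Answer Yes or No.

Yes

The most recent common ancestor of these taxa subtends (I,((D,H),(L,O))).
That clade has exactly 5 tips — every listed taxon and nothing else — so the group is monophyletic.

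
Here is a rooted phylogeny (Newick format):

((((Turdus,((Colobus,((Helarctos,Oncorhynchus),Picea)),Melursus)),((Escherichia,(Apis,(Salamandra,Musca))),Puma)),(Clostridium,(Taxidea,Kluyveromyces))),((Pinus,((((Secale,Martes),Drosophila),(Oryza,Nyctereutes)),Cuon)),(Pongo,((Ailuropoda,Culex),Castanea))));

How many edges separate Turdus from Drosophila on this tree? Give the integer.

10

The MRCA of Turdus and Drosophila is the root of the tree.
From Turdus up to that node: 4 branches. From Drosophila up to the same node: 6 branches. Total: 4 + 6 = 10.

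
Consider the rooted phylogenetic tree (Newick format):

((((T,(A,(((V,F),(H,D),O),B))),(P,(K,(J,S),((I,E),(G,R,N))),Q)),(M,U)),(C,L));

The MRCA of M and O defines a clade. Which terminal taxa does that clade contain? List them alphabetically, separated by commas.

Tracing M: it sits inside (M,U).
Tracing O: it sits inside ((V,F),(H,D),O).
The smallest clade enclosing both is (((T,(A,(((V,F),(H,D),O),B))),(P,(K,(J,S),((I,E),(G,R,N))),Q)),(M,U)); the answer is its 20 terminal taxa in alphabetical order.

A, B, D, E, F, G, H, I, J, K, M, N, O, P, Q, R, S, T, U, V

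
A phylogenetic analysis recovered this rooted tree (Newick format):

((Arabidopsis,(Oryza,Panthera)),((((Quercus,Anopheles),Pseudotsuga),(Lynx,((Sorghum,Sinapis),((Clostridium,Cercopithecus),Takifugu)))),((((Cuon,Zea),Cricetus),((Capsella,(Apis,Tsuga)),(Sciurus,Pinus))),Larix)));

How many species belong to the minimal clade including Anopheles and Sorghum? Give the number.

The MRCA of Anopheles and Sorghum is the node subtending (((Quercus,Anopheles),Pseudotsuga),(Lynx,((Sorghum,Sinapis),((Clostridium,Cercopithecus),Takifugu)))).
That clade contains 9 terminal taxa: Anopheles, Cercopithecus, Clostridium, Lynx, Pseudotsuga, Quercus, Sinapis, Sorghum, Takifugu.

9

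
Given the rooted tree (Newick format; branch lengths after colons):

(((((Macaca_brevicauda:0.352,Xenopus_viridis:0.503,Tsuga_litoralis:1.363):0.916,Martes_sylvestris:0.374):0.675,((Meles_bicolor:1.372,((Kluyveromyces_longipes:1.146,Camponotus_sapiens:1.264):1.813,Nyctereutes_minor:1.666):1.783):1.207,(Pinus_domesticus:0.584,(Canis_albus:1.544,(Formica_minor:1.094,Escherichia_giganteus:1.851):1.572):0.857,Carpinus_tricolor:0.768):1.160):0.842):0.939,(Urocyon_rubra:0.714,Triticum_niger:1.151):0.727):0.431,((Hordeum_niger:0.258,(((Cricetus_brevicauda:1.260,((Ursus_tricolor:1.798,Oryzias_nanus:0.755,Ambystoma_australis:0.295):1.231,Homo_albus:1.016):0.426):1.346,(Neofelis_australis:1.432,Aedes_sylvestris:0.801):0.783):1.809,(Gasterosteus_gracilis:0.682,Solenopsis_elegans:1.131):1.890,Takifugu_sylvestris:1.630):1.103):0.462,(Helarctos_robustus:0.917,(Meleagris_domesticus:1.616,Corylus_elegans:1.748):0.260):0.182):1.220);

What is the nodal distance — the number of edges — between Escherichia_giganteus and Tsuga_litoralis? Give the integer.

8

The MRCA of Escherichia_giganteus and Tsuga_litoralis is the node subtending (((Macaca_brevicauda,Xenopus_viridis,Tsuga_litoralis),Martes_sylvestris),((Meles_bicolor,((Kluyveromyces_longipes,Camponotus_sapiens),Nyctereutes_minor)),(Pinus_domesticus,(Canis_albus,(Formica_minor,Escherichia_giganteus)),Carpinus_tricolor))).
From Escherichia_giganteus up to that node: 5 branches. From Tsuga_litoralis up to the same node: 3 branches. Total: 5 + 3 = 8.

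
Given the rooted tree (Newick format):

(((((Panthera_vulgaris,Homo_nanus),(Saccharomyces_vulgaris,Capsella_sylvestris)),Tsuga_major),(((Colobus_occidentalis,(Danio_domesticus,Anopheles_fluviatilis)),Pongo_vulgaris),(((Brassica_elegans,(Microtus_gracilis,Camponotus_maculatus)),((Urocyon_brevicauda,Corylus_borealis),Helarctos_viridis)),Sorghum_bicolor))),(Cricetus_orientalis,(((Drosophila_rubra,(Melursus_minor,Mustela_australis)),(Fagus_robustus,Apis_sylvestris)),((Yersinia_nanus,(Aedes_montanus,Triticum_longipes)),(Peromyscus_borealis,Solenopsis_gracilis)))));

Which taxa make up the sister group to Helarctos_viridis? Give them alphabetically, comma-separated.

Helarctos_viridis attaches to the tree at the node subtending ((Urocyon_brevicauda,Corylus_borealis),Helarctos_viridis).
The other lineage descending from that same node — the sister group — is (Urocyon_brevicauda,Corylus_borealis); its 2 tips in alphabetical order are the answer.

Corylus_borealis, Urocyon_brevicauda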